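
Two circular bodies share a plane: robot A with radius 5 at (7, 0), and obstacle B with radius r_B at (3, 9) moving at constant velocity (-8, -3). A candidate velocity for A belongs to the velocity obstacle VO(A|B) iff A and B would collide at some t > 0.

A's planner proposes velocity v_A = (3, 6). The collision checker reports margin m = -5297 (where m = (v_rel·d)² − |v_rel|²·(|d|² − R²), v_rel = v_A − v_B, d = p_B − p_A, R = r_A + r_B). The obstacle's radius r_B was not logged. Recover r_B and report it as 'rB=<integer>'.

m = -5297
d = (-4, 9);  v_rel = (11, 9),  |v_rel|² = 202
v_rel×d = (11)·(9) − (9)·(-4) = 135
since m = R²·202 − 135²:  R² = (18225 + -5297) / 202 = 64
R = √64 = 8  ⇒  r_B = 8 − 5 = 3

rB=3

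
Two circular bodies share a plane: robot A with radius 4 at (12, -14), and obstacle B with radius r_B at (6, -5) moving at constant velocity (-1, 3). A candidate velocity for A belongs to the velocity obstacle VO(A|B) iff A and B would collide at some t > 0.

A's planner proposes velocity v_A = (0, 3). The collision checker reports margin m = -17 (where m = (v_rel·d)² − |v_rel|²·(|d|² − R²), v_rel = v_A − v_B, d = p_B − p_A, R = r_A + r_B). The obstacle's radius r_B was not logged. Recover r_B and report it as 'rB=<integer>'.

m = -17
d = (-6, 9);  v_rel = (1, 0),  |v_rel|² = 1
v_rel×d = (1)·(9) − (0)·(-6) = 9
since m = R²·1 − 9²:  R² = (81 + -17) / 1 = 64
R = √64 = 8  ⇒  r_B = 8 − 4 = 4

rB=4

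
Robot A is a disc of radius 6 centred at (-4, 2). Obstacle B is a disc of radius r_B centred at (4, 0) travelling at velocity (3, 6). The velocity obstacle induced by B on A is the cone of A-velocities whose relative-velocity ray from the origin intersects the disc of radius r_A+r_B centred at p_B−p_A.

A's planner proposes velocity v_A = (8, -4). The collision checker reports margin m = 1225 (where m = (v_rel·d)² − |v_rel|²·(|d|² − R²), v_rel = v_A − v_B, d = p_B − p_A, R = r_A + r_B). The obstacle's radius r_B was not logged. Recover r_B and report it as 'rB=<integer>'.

m = 1225
d = (8, -2);  v_rel = (5, -10),  |v_rel|² = 125
v_rel×d = (5)·(-2) − (-10)·(8) = 70
since m = R²·125 − 70²:  R² = (4900 + 1225) / 125 = 49
R = √49 = 7  ⇒  r_B = 7 − 6 = 1

rB=1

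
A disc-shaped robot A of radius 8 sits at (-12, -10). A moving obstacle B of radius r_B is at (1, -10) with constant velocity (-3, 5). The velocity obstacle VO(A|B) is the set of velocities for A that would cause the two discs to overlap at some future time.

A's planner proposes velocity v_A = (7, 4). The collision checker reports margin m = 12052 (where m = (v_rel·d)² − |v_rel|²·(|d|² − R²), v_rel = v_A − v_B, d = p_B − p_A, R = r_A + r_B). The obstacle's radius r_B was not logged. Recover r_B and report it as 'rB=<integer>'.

m = 12052
d = (13, 0);  v_rel = (10, -1),  |v_rel|² = 101
v_rel×d = (10)·(0) − (-1)·(13) = 13
since m = R²·101 − 13²:  R² = (169 + 12052) / 101 = 121
R = √121 = 11  ⇒  r_B = 11 − 8 = 3

rB=3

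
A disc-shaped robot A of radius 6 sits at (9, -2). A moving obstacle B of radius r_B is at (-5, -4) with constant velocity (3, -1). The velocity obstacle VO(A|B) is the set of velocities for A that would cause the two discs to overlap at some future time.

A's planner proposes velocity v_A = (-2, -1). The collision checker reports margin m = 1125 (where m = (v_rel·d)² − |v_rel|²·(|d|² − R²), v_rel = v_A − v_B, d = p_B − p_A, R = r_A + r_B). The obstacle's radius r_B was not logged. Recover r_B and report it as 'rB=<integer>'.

m = 1125
d = (-14, -2);  v_rel = (-5, 0),  |v_rel|² = 25
v_rel×d = (-5)·(-2) − (0)·(-14) = 10
since m = R²·25 − 10²:  R² = (100 + 1125) / 25 = 49
R = √49 = 7  ⇒  r_B = 7 − 6 = 1

rB=1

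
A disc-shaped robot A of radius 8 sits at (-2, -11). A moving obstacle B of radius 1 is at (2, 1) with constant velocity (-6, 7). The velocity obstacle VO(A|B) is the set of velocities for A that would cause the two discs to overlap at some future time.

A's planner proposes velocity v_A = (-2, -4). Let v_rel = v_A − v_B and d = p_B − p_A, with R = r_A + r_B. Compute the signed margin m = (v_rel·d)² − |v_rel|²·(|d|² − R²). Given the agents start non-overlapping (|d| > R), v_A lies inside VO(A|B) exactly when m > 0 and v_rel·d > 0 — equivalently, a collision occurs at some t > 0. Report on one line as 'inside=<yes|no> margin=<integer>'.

d = (4, 12),  |d|² = 160;  R = 8+1 = 9,  c = 160−9² = 79
v_rel = (4, -11),  |v_rel|² = 137;  v_rel·d = (4)·(4) + (-11)·(12) = -116
137·t² + 232·t + 79 = 0  ⇒  m = (-116)² − 137·79 = 2633
m = 2633 > 0,  v_rel·d = -116 < 0  ⇒  outside

inside=no margin=2633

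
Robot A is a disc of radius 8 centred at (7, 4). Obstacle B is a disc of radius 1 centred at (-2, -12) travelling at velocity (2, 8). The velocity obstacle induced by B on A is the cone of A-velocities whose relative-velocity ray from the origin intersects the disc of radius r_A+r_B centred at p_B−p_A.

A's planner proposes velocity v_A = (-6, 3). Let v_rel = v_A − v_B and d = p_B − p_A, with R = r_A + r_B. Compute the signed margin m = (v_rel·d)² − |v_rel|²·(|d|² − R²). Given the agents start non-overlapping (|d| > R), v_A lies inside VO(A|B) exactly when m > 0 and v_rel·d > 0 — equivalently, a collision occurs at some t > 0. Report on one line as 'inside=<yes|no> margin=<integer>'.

d = (-9, -16),  |d|² = 337;  R = 8+1 = 9,  c = 337−9² = 256
v_rel = (-8, -5),  |v_rel|² = 89;  v_rel·d = (-8)·(-9) + (-5)·(-16) = 152
89·t² − 304·t + 256 = 0  ⇒  m = 152² − 89·256 = 320
m = 320 > 0,  v_rel·d = 152 > 0  ⇒  inside

inside=yes margin=320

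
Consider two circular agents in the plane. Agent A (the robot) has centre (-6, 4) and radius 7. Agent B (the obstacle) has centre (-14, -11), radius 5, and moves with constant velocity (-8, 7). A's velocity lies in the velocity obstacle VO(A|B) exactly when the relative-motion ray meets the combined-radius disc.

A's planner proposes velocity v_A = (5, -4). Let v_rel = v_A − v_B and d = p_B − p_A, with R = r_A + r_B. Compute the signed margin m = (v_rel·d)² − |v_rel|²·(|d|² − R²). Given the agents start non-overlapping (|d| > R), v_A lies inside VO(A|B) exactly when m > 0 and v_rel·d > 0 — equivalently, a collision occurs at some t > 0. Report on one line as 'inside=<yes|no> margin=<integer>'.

d = (-8, -15),  |d|² = 289;  R = 7+5 = 12,  c = 289−12² = 145
v_rel = (13, -11),  |v_rel|² = 290;  v_rel·d = (13)·(-8) + (-11)·(-15) = 61
290·t² − 122·t + 145 = 0  ⇒  m = 61² − 290·145 = -38329
m = -38329 < 0,  v_rel·d = 61 > 0  ⇒  outside

inside=no margin=-38329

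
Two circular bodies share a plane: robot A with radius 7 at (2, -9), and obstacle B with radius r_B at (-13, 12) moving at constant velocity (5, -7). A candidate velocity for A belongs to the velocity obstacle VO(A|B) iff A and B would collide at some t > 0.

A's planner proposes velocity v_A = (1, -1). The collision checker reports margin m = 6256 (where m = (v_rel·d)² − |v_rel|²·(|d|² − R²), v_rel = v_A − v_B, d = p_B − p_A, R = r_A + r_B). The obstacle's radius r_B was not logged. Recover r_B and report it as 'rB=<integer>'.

m = 6256
d = (-15, 21);  v_rel = (-4, 6),  |v_rel|² = 52
v_rel×d = (-4)·(21) − (6)·(-15) = 6
since m = R²·52 − 6²:  R² = (36 + 6256) / 52 = 121
R = √121 = 11  ⇒  r_B = 11 − 7 = 4

rB=4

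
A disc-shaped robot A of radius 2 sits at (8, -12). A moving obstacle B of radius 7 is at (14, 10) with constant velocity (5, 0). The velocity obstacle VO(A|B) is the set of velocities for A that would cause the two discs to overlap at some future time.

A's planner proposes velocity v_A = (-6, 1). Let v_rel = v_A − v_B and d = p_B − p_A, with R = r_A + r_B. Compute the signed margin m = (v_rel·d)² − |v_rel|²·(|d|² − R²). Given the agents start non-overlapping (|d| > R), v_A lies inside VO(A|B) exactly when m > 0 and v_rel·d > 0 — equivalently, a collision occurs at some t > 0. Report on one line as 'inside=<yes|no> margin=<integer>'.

d = (6, 22),  |d|² = 520;  R = 2+7 = 9,  c = 520−9² = 439
v_rel = (-11, 1),  |v_rel|² = 122;  v_rel·d = (-11)·(6) + (1)·(22) = -44
122·t² + 88·t + 439 = 0  ⇒  m = (-44)² − 122·439 = -51622
m = -51622 < 0,  v_rel·d = -44 < 0  ⇒  outside

inside=no margin=-51622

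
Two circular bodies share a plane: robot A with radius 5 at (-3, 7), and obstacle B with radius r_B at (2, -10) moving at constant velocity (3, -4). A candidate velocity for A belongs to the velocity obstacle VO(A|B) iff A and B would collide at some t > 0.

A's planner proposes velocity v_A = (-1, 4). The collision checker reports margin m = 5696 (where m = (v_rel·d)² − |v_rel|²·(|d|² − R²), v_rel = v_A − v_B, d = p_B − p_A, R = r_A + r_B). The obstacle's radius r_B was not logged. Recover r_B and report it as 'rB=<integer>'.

m = 5696
d = (5, -17);  v_rel = (-4, 8),  |v_rel|² = 80
v_rel×d = (-4)·(-17) − (8)·(5) = 28
since m = R²·80 − 28²:  R² = (784 + 5696) / 80 = 81
R = √81 = 9  ⇒  r_B = 9 − 5 = 4

rB=4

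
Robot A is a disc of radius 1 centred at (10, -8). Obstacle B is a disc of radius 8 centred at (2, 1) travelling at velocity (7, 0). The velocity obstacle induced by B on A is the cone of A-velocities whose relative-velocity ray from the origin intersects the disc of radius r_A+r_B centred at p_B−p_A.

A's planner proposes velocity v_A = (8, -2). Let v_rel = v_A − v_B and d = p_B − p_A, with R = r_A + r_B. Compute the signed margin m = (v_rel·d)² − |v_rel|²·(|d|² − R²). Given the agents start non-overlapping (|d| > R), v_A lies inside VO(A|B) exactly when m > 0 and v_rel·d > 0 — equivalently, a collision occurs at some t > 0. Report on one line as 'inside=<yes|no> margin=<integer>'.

d = (-8, 9),  |d|² = 145;  R = 1+8 = 9,  c = 145−9² = 64
v_rel = (1, -2),  |v_rel|² = 5;  v_rel·d = (1)·(-8) + (-2)·(9) = -26
5·t² + 52·t + 64 = 0  ⇒  m = (-26)² − 5·64 = 356
m = 356 > 0,  v_rel·d = -26 < 0  ⇒  outside

inside=no margin=356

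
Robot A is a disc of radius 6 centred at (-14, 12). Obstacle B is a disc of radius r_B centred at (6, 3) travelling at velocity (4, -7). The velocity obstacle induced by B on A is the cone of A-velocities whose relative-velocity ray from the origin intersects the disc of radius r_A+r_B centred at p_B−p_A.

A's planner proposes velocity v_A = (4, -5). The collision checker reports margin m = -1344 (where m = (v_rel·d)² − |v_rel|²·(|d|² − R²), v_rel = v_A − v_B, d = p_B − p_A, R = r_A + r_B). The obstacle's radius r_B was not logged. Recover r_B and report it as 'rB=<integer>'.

m = -1344
d = (20, -9);  v_rel = (0, 2),  |v_rel|² = 4
v_rel×d = (0)·(-9) − (2)·(20) = -40
since m = R²·4 − (-40)²:  R² = (1600 + -1344) / 4 = 64
R = √64 = 8  ⇒  r_B = 8 − 6 = 2

rB=2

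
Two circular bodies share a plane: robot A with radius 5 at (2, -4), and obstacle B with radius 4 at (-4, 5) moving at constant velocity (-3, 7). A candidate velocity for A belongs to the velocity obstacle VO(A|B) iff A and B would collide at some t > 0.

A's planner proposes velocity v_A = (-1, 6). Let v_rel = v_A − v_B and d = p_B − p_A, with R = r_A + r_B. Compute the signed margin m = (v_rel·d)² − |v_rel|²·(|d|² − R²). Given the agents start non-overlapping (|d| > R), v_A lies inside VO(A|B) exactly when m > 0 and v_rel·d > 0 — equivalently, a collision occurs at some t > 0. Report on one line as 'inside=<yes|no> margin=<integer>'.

d = (-6, 9),  |d|² = 117;  R = 5+4 = 9,  c = 117−9² = 36
v_rel = (2, -1),  |v_rel|² = 5;  v_rel·d = (2)·(-6) + (-1)·(9) = -21
5·t² + 42·t + 36 = 0  ⇒  m = (-21)² − 5·36 = 261
m = 261 > 0,  v_rel·d = -21 < 0  ⇒  outside

inside=no margin=261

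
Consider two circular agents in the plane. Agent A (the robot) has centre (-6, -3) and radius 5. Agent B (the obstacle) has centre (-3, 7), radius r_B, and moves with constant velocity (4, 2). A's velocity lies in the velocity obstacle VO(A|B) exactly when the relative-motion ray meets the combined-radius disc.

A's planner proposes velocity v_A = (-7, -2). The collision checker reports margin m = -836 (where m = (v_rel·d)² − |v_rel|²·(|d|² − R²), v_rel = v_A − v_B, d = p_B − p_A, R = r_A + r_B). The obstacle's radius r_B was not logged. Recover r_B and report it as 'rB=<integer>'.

m = -836
d = (3, 10);  v_rel = (-11, -4),  |v_rel|² = 137
v_rel×d = (-11)·(10) − (-4)·(3) = -98
since m = R²·137 − (-98)²:  R² = (9604 + -836) / 137 = 64
R = √64 = 8  ⇒  r_B = 8 − 5 = 3

rB=3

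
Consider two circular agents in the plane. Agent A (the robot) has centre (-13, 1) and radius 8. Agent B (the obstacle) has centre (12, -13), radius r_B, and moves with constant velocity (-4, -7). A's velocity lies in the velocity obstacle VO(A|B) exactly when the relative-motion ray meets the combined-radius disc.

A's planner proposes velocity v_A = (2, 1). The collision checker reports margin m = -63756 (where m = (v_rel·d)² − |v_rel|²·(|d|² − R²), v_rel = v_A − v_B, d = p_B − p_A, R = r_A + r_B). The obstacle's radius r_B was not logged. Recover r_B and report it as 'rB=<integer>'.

m = -63756
d = (25, -14);  v_rel = (6, 8),  |v_rel|² = 100
v_rel×d = (6)·(-14) − (8)·(25) = -284
since m = R²·100 − (-284)²:  R² = (80656 + -63756) / 100 = 169
R = √169 = 13  ⇒  r_B = 13 − 8 = 5

rB=5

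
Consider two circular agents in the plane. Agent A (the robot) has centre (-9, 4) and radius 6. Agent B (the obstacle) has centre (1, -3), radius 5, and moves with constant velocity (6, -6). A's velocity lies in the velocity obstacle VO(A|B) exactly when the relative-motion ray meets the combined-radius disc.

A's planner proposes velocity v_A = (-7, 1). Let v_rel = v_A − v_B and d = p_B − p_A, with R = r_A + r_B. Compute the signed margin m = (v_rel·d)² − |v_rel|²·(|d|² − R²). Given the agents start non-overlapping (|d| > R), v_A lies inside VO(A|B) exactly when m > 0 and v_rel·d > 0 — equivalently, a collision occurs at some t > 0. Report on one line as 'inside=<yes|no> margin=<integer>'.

d = (10, -7),  |d|² = 149;  R = 6+5 = 11,  c = 149−11² = 28
v_rel = (-13, 7),  |v_rel|² = 218;  v_rel·d = (-13)·(10) + (7)·(-7) = -179
218·t² + 358·t + 28 = 0  ⇒  m = (-179)² − 218·28 = 25937
m = 25937 > 0,  v_rel·d = -179 < 0  ⇒  outside

inside=no margin=25937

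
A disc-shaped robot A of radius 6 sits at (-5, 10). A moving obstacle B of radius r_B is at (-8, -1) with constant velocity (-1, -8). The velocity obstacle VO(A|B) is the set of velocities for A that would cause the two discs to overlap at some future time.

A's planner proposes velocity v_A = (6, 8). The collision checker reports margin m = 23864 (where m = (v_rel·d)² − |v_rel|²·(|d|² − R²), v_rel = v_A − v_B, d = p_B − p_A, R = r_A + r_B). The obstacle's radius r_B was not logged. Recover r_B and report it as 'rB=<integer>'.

m = 23864
d = (-3, -11);  v_rel = (7, 16),  |v_rel|² = 305
v_rel×d = (7)·(-11) − (16)·(-3) = -29
since m = R²·305 − (-29)²:  R² = (841 + 23864) / 305 = 81
R = √81 = 9  ⇒  r_B = 9 − 6 = 3

rB=3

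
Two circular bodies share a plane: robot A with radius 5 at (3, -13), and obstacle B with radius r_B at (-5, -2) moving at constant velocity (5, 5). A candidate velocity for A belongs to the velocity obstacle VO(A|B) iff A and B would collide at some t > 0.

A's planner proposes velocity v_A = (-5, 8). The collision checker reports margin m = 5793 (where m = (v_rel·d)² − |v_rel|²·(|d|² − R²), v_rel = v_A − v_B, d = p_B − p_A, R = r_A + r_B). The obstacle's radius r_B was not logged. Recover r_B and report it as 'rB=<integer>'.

m = 5793
d = (-8, 11);  v_rel = (-10, 3),  |v_rel|² = 109
v_rel×d = (-10)·(11) − (3)·(-8) = -86
since m = R²·109 − (-86)²:  R² = (7396 + 5793) / 109 = 121
R = √121 = 11  ⇒  r_B = 11 − 5 = 6

rB=6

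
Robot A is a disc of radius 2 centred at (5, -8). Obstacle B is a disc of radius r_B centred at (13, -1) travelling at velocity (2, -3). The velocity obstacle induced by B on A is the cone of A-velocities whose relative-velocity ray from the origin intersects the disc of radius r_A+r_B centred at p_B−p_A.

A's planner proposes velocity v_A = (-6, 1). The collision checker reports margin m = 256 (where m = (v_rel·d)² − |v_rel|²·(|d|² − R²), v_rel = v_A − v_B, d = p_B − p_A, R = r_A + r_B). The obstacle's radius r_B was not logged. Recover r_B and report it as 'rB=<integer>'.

m = 256
d = (8, 7);  v_rel = (-8, 4),  |v_rel|² = 80
v_rel×d = (-8)·(7) − (4)·(8) = -88
since m = R²·80 − (-88)²:  R² = (7744 + 256) / 80 = 100
R = √100 = 10  ⇒  r_B = 10 − 2 = 8

rB=8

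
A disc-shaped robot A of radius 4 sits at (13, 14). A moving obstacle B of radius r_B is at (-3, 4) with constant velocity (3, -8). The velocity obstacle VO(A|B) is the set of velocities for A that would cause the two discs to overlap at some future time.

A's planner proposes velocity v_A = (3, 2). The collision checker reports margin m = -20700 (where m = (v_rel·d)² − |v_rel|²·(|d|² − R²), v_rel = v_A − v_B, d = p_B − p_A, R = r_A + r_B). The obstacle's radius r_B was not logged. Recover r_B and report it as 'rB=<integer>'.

m = -20700
d = (-16, -10);  v_rel = (0, 10),  |v_rel|² = 100
v_rel×d = (0)·(-10) − (10)·(-16) = 160
since m = R²·100 − 160²:  R² = (25600 + -20700) / 100 = 49
R = √49 = 7  ⇒  r_B = 7 − 4 = 3

rB=3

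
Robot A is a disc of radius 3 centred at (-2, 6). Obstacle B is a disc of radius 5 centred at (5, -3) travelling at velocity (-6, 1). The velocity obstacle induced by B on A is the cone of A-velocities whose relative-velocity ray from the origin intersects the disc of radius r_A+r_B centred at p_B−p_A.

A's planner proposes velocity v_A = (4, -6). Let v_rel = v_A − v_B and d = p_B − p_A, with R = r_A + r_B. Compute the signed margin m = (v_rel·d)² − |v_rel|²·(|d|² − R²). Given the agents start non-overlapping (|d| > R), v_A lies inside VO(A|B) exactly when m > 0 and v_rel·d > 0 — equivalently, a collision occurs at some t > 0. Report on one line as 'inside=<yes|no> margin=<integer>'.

d = (7, -9),  |d|² = 130;  R = 3+5 = 8,  c = 130−8² = 66
v_rel = (10, -7),  |v_rel|² = 149;  v_rel·d = (10)·(7) + (-7)·(-9) = 133
149·t² − 266·t + 66 = 0  ⇒  m = 133² − 149·66 = 7855
m = 7855 > 0,  v_rel·d = 133 > 0  ⇒  inside

inside=yes margin=7855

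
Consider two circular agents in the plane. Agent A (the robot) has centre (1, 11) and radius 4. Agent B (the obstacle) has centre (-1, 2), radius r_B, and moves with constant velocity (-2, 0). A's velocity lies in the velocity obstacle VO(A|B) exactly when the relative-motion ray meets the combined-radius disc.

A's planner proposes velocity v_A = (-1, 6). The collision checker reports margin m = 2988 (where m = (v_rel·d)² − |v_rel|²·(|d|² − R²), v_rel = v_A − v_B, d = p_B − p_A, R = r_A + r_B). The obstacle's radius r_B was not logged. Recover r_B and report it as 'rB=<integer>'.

m = 2988
d = (-2, -9);  v_rel = (1, 6),  |v_rel|² = 37
v_rel×d = (1)·(-9) − (6)·(-2) = 3
since m = R²·37 − 3²:  R² = (9 + 2988) / 37 = 81
R = √81 = 9  ⇒  r_B = 9 − 4 = 5

rB=5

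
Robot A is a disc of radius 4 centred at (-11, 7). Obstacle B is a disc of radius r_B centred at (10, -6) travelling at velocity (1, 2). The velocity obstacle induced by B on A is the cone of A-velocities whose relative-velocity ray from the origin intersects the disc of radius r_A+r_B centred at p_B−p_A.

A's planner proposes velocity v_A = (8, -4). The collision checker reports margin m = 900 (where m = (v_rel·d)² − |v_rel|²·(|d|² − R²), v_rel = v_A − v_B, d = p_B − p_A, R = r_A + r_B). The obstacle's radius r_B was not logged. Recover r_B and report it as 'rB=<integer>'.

m = 900
d = (21, -13);  v_rel = (7, -6),  |v_rel|² = 85
v_rel×d = (7)·(-13) − (-6)·(21) = 35
since m = R²·85 − 35²:  R² = (1225 + 900) / 85 = 25
R = √25 = 5  ⇒  r_B = 5 − 4 = 1

rB=1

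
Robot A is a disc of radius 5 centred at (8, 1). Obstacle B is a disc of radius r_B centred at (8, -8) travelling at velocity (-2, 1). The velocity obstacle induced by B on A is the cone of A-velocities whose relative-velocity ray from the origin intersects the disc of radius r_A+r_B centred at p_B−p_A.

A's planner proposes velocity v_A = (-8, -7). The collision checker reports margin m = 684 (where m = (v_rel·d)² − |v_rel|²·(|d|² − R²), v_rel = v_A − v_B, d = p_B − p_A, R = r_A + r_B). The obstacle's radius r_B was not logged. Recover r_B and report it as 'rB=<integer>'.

m = 684
d = (0, -9);  v_rel = (-6, -8),  |v_rel|² = 100
v_rel×d = (-6)·(-9) − (-8)·(0) = 54
since m = R²·100 − 54²:  R² = (2916 + 684) / 100 = 36
R = √36 = 6  ⇒  r_B = 6 − 5 = 1

rB=1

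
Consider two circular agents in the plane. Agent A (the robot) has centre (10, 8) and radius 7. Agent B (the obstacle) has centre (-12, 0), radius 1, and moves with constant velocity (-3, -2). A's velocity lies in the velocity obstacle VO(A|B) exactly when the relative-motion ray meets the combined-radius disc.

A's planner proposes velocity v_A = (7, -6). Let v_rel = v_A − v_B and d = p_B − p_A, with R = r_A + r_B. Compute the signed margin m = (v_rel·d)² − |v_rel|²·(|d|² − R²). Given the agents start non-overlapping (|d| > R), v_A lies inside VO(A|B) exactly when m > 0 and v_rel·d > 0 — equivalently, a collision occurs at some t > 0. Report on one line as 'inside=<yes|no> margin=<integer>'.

d = (-22, -8),  |d|² = 548;  R = 7+1 = 8,  c = 548−8² = 484
v_rel = (10, -4),  |v_rel|² = 116;  v_rel·d = (10)·(-22) + (-4)·(-8) = -188
116·t² + 376·t + 484 = 0  ⇒  m = (-188)² − 116·484 = -20800
m = -20800 < 0,  v_rel·d = -188 < 0  ⇒  outside

inside=no margin=-20800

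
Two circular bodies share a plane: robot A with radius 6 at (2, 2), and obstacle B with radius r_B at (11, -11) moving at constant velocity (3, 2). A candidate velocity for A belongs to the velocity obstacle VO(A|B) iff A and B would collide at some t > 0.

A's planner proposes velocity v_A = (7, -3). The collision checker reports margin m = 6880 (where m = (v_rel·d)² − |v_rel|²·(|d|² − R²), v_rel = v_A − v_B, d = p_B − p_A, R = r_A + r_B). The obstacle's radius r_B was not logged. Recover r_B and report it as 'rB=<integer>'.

m = 6880
d = (9, -13);  v_rel = (4, -5),  |v_rel|² = 41
v_rel×d = (4)·(-13) − (-5)·(9) = -7
since m = R²·41 − (-7)²:  R² = (49 + 6880) / 41 = 169
R = √169 = 13  ⇒  r_B = 13 − 6 = 7

rB=7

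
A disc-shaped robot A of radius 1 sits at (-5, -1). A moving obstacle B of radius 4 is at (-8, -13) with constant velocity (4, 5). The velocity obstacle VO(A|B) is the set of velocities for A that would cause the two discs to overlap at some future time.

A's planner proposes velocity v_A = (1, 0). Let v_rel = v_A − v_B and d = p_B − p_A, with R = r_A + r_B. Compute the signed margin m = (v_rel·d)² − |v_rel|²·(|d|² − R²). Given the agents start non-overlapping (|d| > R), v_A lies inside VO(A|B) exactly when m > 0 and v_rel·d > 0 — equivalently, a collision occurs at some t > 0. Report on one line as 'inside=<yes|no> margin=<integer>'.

d = (-3, -12),  |d|² = 153;  R = 1+4 = 5,  c = 153−5² = 128
v_rel = (-3, -5),  |v_rel|² = 34;  v_rel·d = (-3)·(-3) + (-5)·(-12) = 69
34·t² − 138·t + 128 = 0  ⇒  m = 69² − 34·128 = 409
m = 409 > 0,  v_rel·d = 69 > 0  ⇒  inside

inside=yes margin=409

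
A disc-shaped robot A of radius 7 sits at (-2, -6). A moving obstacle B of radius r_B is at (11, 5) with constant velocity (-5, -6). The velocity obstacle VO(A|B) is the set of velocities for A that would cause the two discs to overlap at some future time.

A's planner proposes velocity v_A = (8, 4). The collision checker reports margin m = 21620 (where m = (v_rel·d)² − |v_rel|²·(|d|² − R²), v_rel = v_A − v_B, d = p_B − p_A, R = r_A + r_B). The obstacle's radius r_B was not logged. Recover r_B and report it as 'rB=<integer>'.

m = 21620
d = (13, 11);  v_rel = (13, 10),  |v_rel|² = 269
v_rel×d = (13)·(11) − (10)·(13) = 13
since m = R²·269 − 13²:  R² = (169 + 21620) / 269 = 81
R = √81 = 9  ⇒  r_B = 9 − 7 = 2

rB=2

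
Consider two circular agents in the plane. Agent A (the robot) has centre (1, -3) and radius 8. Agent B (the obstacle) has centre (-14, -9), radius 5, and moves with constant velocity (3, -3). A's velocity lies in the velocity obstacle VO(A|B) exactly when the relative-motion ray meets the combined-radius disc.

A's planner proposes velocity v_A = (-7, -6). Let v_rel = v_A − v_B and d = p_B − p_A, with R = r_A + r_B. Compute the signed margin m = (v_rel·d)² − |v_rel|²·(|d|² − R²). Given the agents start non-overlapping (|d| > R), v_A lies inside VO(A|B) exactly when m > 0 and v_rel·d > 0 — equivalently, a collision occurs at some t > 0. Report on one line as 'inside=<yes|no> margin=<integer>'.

d = (-15, -6),  |d|² = 261;  R = 8+5 = 13,  c = 261−13² = 92
v_rel = (-10, -3),  |v_rel|² = 109;  v_rel·d = (-10)·(-15) + (-3)·(-6) = 168
109·t² − 336·t + 92 = 0  ⇒  m = 168² − 109·92 = 18196
m = 18196 > 0,  v_rel·d = 168 > 0  ⇒  inside

inside=yes margin=18196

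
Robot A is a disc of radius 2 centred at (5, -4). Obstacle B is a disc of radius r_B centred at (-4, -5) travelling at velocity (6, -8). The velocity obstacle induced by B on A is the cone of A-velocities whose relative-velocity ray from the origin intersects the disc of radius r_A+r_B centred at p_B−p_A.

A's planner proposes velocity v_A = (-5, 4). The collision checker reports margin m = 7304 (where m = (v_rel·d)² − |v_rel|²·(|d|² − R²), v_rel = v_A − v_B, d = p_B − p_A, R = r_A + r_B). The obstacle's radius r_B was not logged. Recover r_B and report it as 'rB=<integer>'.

m = 7304
d = (-9, -1);  v_rel = (-11, 12),  |v_rel|² = 265
v_rel×d = (-11)·(-1) − (12)·(-9) = 119
since m = R²·265 − 119²:  R² = (14161 + 7304) / 265 = 81
R = √81 = 9  ⇒  r_B = 9 − 2 = 7

rB=7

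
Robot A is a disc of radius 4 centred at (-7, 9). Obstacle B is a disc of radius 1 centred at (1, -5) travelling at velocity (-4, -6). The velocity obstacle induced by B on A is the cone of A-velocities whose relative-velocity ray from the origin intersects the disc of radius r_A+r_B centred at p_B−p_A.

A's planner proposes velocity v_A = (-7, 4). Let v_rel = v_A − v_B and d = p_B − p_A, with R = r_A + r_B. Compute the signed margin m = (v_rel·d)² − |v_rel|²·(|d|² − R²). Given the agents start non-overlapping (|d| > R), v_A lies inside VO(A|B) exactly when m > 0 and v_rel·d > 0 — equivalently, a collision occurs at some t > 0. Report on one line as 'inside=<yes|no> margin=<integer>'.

d = (8, -14),  |d|² = 260;  R = 4+1 = 5,  c = 260−5² = 235
v_rel = (-3, 10),  |v_rel|² = 109;  v_rel·d = (-3)·(8) + (10)·(-14) = -164
109·t² + 328·t + 235 = 0  ⇒  m = (-164)² − 109·235 = 1281
m = 1281 > 0,  v_rel·d = -164 < 0  ⇒  outside

inside=no margin=1281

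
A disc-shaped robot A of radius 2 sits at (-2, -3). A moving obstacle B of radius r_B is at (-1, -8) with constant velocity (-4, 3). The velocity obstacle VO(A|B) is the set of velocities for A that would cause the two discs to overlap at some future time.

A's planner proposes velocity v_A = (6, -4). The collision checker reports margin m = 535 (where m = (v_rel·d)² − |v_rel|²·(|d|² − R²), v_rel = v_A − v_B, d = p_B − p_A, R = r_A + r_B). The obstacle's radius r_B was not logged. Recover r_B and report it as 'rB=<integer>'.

m = 535
d = (1, -5);  v_rel = (10, -7),  |v_rel|² = 149
v_rel×d = (10)·(-5) − (-7)·(1) = -43
since m = R²·149 − (-43)²:  R² = (1849 + 535) / 149 = 16
R = √16 = 4  ⇒  r_B = 4 − 2 = 2

rB=2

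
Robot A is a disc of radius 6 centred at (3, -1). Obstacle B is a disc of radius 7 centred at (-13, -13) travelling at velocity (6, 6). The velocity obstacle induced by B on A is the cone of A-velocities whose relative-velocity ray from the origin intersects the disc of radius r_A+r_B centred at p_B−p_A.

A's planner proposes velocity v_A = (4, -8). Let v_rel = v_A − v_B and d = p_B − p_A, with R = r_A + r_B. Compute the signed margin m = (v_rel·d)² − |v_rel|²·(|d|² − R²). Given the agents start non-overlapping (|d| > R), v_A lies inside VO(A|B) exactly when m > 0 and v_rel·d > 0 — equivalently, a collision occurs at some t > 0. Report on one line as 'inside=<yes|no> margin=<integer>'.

d = (-16, -12),  |d|² = 400;  R = 6+7 = 13,  c = 400−13² = 231
v_rel = (-2, -14),  |v_rel|² = 200;  v_rel·d = (-2)·(-16) + (-14)·(-12) = 200
200·t² − 400·t + 231 = 0  ⇒  m = 200² − 200·231 = -6200
m = -6200 < 0,  v_rel·d = 200 > 0  ⇒  outside

inside=no margin=-6200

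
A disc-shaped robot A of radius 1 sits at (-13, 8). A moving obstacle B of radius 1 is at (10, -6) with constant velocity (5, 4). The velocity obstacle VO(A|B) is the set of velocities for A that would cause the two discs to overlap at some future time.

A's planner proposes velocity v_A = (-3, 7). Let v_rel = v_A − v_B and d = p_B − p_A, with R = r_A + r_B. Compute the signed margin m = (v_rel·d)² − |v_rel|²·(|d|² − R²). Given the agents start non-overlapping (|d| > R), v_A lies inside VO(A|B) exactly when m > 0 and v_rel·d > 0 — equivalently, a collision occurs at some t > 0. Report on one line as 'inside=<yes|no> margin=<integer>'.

d = (23, -14),  |d|² = 725;  R = 1+1 = 2,  c = 725−2² = 721
v_rel = (-8, 3),  |v_rel|² = 73;  v_rel·d = (-8)·(23) + (3)·(-14) = -226
73·t² + 452·t + 721 = 0  ⇒  m = (-226)² − 73·721 = -1557
m = -1557 < 0,  v_rel·d = -226 < 0  ⇒  outside

inside=no margin=-1557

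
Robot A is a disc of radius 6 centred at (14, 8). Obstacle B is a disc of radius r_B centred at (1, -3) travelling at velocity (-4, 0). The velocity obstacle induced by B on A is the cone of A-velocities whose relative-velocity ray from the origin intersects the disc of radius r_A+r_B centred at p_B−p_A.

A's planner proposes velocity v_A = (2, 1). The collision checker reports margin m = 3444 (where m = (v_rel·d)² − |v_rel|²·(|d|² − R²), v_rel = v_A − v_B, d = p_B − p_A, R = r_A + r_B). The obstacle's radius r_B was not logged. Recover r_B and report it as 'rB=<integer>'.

m = 3444
d = (-13, -11);  v_rel = (6, 1),  |v_rel|² = 37
v_rel×d = (6)·(-11) − (1)·(-13) = -53
since m = R²·37 − (-53)²:  R² = (2809 + 3444) / 37 = 169
R = √169 = 13  ⇒  r_B = 13 − 6 = 7

rB=7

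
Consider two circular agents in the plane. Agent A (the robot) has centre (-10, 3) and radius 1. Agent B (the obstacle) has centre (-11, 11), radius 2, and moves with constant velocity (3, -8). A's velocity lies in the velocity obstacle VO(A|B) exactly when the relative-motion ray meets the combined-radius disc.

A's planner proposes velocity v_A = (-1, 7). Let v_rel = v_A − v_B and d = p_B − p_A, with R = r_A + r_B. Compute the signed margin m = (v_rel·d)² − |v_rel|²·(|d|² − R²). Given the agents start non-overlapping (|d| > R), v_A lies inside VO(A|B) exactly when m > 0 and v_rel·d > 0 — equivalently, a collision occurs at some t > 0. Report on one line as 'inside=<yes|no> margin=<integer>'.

d = (-1, 8),  |d|² = 65;  R = 1+2 = 3,  c = 65−3² = 56
v_rel = (-4, 15),  |v_rel|² = 241;  v_rel·d = (-4)·(-1) + (15)·(8) = 124
241·t² − 248·t + 56 = 0  ⇒  m = 124² − 241·56 = 1880
m = 1880 > 0,  v_rel·d = 124 > 0  ⇒  inside

inside=yes margin=1880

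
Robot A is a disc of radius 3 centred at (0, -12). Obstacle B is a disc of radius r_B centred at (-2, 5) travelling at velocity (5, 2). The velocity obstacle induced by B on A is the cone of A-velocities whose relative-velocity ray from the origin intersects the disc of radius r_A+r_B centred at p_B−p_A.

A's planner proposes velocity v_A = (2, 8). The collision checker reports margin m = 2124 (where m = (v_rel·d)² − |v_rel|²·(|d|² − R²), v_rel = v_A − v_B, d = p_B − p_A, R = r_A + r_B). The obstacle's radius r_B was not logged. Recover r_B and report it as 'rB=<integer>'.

m = 2124
d = (-2, 17);  v_rel = (-3, 6),  |v_rel|² = 45
v_rel×d = (-3)·(17) − (6)·(-2) = -39
since m = R²·45 − (-39)²:  R² = (1521 + 2124) / 45 = 81
R = √81 = 9  ⇒  r_B = 9 − 3 = 6

rB=6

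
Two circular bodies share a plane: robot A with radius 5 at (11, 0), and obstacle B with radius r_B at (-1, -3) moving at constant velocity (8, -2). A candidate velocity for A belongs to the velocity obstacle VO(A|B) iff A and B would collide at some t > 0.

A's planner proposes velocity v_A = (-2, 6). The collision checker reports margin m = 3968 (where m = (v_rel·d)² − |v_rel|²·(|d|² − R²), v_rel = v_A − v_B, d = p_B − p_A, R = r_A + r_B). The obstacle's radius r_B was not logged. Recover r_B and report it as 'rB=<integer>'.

m = 3968
d = (-12, -3);  v_rel = (-10, 8),  |v_rel|² = 164
v_rel×d = (-10)·(-3) − (8)·(-12) = 126
since m = R²·164 − 126²:  R² = (15876 + 3968) / 164 = 121
R = √121 = 11  ⇒  r_B = 11 − 5 = 6

rB=6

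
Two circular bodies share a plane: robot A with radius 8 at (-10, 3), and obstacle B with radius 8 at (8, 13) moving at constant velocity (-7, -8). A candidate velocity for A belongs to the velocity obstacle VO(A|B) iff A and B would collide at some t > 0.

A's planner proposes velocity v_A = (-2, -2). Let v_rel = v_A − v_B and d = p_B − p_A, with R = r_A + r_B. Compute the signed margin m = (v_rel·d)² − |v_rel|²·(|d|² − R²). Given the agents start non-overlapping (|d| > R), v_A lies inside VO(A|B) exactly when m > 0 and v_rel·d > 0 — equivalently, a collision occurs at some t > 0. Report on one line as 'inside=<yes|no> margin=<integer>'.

d = (18, 10),  |d|² = 424;  R = 8+8 = 16,  c = 424−16² = 168
v_rel = (5, 6),  |v_rel|² = 61;  v_rel·d = (5)·(18) + (6)·(10) = 150
61·t² − 300·t + 168 = 0  ⇒  m = 150² − 61·168 = 12252
m = 12252 > 0,  v_rel·d = 150 > 0  ⇒  inside

inside=yes margin=12252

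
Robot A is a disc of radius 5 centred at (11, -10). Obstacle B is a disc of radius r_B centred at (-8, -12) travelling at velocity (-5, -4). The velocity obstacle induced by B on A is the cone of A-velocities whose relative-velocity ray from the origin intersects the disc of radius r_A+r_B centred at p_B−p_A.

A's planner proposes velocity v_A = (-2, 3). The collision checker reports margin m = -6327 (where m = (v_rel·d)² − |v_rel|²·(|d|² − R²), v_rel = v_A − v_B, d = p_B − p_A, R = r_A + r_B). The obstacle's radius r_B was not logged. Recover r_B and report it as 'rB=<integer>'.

m = -6327
d = (-19, -2);  v_rel = (3, 7),  |v_rel|² = 58
v_rel×d = (3)·(-2) − (7)·(-19) = 127
since m = R²·58 − 127²:  R² = (16129 + -6327) / 58 = 169
R = √169 = 13  ⇒  r_B = 13 − 5 = 8

rB=8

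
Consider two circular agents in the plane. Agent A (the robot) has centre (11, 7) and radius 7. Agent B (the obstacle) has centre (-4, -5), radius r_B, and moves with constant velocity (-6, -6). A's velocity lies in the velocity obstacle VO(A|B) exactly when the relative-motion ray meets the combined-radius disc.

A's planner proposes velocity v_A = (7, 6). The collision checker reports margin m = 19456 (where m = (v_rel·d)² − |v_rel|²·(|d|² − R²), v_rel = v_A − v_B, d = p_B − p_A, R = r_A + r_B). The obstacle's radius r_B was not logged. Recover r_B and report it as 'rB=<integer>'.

m = 19456
d = (-15, -12);  v_rel = (13, 12),  |v_rel|² = 313
v_rel×d = (13)·(-12) − (12)·(-15) = 24
since m = R²·313 − 24²:  R² = (576 + 19456) / 313 = 64
R = √64 = 8  ⇒  r_B = 8 − 7 = 1

rB=1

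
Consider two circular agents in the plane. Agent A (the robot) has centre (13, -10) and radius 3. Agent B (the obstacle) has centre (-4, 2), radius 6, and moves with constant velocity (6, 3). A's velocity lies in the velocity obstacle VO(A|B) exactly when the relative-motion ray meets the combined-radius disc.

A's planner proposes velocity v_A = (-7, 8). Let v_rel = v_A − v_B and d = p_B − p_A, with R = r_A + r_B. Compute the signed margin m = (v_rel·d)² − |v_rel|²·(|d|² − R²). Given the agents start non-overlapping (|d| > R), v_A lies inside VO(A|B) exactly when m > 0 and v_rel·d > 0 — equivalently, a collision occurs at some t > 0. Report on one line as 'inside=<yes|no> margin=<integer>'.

d = (-17, 12),  |d|² = 433;  R = 3+6 = 9,  c = 433−9² = 352
v_rel = (-13, 5),  |v_rel|² = 194;  v_rel·d = (-13)·(-17) + (5)·(12) = 281
194·t² − 562·t + 352 = 0  ⇒  m = 281² − 194·352 = 10673
m = 10673 > 0,  v_rel·d = 281 > 0  ⇒  inside

inside=yes margin=10673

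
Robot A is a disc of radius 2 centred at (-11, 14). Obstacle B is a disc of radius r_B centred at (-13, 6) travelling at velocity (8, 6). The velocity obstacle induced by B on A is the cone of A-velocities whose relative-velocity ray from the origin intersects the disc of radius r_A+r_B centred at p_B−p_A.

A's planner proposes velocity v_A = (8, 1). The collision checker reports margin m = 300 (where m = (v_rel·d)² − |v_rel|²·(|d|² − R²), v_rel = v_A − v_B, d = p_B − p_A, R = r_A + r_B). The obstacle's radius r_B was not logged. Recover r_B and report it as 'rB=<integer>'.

m = 300
d = (-2, -8);  v_rel = (0, -5),  |v_rel|² = 25
v_rel×d = (0)·(-8) − (-5)·(-2) = -10
since m = R²·25 − (-10)²:  R² = (100 + 300) / 25 = 16
R = √16 = 4  ⇒  r_B = 4 − 2 = 2

rB=2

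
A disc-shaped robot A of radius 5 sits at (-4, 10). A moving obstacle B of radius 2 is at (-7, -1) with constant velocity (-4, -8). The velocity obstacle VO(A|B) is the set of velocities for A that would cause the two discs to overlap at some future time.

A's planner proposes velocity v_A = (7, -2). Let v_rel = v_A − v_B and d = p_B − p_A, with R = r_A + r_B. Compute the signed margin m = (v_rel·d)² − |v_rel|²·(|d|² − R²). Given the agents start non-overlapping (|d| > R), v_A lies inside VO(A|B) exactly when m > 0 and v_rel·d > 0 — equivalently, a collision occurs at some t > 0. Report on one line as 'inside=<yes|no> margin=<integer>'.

d = (-3, -11),  |d|² = 130;  R = 5+2 = 7,  c = 130−7² = 81
v_rel = (11, 6),  |v_rel|² = 157;  v_rel·d = (11)·(-3) + (6)·(-11) = -99
157·t² + 198·t + 81 = 0  ⇒  m = (-99)² − 157·81 = -2916
m = -2916 < 0,  v_rel·d = -99 < 0  ⇒  outside

inside=no margin=-2916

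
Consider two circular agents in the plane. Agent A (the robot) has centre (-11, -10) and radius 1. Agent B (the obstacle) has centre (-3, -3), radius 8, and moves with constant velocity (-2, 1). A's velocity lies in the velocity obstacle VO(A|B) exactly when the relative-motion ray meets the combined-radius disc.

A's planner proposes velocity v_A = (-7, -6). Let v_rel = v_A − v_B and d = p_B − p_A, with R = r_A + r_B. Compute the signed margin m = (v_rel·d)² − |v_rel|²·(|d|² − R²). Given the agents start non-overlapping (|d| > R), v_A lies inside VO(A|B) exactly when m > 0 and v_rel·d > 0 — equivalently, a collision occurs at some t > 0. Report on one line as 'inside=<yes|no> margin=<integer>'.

d = (8, 7),  |d|² = 113;  R = 1+8 = 9,  c = 113−9² = 32
v_rel = (-5, -7),  |v_rel|² = 74;  v_rel·d = (-5)·(8) + (-7)·(7) = -89
74·t² + 178·t + 32 = 0  ⇒  m = (-89)² − 74·32 = 5553
m = 5553 > 0,  v_rel·d = -89 < 0  ⇒  outside

inside=no margin=5553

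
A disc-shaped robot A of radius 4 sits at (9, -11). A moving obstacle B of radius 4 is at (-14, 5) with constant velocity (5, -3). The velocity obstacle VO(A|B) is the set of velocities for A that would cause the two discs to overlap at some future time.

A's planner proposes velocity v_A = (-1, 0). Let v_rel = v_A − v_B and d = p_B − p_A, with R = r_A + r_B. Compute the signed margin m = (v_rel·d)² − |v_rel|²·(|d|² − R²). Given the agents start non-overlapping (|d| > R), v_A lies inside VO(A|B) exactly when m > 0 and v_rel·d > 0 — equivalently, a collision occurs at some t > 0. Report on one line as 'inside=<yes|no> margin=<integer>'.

d = (-23, 16),  |d|² = 785;  R = 4+4 = 8,  c = 785−8² = 721
v_rel = (-6, 3),  |v_rel|² = 45;  v_rel·d = (-6)·(-23) + (3)·(16) = 186
45·t² − 372·t + 721 = 0  ⇒  m = 186² − 45·721 = 2151
m = 2151 > 0,  v_rel·d = 186 > 0  ⇒  inside

inside=yes margin=2151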